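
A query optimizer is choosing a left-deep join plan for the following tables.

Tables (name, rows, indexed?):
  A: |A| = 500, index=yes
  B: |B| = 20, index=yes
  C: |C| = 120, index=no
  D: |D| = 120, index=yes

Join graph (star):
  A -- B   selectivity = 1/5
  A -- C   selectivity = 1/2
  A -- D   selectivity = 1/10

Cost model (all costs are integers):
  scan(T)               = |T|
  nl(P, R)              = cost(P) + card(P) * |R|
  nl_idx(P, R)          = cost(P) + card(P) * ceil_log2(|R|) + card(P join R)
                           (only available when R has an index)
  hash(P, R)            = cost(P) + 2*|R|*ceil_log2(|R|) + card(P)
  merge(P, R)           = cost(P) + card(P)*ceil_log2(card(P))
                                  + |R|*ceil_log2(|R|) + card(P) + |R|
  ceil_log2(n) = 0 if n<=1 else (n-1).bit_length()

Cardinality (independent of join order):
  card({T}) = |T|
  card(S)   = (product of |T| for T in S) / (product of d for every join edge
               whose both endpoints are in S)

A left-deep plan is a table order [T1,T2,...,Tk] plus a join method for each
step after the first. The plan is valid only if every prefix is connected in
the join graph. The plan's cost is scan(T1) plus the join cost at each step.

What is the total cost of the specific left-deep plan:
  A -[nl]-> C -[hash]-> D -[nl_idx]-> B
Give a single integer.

3332180

step 1: scan A: cost=500, card=500
step 2: join C via nl
    card(P join C) = 500*120/(2) = 30000
    cost = 500 + 500*120 = 60500
step 3: join D via hash
    card(P join D) = 30000*120/(10) = 360000
    cost = 60500 + 2*120*7 + 30000 = 92180
step 4: join B via nl_idx
    card(P join B) = 360000*20/(5) = 1440000
    cost = 92180 + 360000*5 + 1440000 = 3332180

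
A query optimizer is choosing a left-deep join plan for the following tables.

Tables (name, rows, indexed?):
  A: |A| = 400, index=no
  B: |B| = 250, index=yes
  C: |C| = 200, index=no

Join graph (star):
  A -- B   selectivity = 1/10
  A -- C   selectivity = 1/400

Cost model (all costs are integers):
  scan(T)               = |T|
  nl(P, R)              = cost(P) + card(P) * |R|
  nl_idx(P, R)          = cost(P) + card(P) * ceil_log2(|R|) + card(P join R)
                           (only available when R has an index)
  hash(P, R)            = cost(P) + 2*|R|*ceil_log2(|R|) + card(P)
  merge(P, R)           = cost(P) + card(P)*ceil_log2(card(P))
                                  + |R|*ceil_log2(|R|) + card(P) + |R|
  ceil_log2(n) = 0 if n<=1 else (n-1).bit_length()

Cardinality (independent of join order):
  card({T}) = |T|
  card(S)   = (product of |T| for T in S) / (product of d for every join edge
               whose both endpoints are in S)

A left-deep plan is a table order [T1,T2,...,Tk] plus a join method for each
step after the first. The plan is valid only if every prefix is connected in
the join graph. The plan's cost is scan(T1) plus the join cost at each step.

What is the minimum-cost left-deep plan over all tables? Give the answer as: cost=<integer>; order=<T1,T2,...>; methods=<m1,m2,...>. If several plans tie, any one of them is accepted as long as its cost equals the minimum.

cost=8050; order=A,C,B; methods=hash,merge

Selinger DP (subsets sized 1..n):
  {A}: scan cost=400, card=400
  {B}: scan cost=250, card=250
  {C}: scan cost=200, card=200
  {AB}: card=10000; try (B,hash)→4800, (A,merge)→6500, (B,merge)→6650, (A,hash)→7700, (B,nl_idx)→13600, (A,nl)→100250 …(+1); best=4800 via (B,hash)
  {AC}: card=200; try (C,hash)→4000, (A,merge)→6000, (C,merge)→6200, (A,hash)→7600, (A,nl)→80200, (C,nl)→80400; best=4000 via (C,hash)
  {ABC}: card=5000; try (B,merge)→8050, (B,hash)→8200, (B,nl_idx)→10600, (C,hash)→18000, (B,nl)→54000, (C,merge)→156600 …(+1); best=8050 via (B,merge)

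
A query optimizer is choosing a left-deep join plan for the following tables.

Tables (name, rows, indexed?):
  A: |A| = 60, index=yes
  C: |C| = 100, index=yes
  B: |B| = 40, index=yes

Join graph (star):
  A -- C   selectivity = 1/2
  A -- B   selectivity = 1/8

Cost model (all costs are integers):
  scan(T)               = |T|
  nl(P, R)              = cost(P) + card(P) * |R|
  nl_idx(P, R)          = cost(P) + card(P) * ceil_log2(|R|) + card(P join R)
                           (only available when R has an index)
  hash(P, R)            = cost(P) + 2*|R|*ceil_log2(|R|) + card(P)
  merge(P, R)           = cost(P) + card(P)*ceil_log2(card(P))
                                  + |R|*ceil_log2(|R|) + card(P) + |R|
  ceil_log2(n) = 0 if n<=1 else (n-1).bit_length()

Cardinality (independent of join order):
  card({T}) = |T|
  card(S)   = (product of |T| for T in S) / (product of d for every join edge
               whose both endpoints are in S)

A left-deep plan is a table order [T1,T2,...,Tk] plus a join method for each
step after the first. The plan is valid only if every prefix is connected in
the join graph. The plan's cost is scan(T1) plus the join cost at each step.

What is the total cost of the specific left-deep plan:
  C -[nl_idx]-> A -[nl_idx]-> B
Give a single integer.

36700

step 1: scan C: cost=100, card=100
step 2: join A via nl_idx
    card(P join A) = 100*60/(2) = 3000
    cost = 100 + 100*6 + 3000 = 3700
step 3: join B via nl_idx
    card(P join B) = 3000*40/(8) = 15000
    cost = 3700 + 3000*6 + 15000 = 36700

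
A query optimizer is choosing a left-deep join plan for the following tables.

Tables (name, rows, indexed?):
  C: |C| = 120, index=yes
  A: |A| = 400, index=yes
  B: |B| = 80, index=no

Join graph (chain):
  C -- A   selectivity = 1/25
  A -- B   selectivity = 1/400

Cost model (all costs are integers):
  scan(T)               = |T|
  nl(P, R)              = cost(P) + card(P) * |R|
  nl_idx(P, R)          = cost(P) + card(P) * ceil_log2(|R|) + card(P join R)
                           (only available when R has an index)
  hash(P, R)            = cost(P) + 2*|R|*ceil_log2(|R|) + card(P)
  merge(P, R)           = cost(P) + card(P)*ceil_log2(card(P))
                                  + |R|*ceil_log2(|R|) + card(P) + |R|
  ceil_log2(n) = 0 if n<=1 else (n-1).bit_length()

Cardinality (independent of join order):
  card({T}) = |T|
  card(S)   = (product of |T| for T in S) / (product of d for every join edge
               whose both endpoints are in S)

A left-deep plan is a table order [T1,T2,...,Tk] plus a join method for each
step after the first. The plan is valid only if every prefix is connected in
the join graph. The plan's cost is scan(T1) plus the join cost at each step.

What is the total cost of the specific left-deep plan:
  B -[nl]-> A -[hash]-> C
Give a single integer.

33840

step 1: scan B: cost=80, card=80
step 2: join A via nl
    card(P join A) = 80*400/(400) = 80
    cost = 80 + 80*400 = 32080
step 3: join C via hash
    card(P join C) = 80*120/(25) = 384
    cost = 32080 + 2*120*7 + 80 = 33840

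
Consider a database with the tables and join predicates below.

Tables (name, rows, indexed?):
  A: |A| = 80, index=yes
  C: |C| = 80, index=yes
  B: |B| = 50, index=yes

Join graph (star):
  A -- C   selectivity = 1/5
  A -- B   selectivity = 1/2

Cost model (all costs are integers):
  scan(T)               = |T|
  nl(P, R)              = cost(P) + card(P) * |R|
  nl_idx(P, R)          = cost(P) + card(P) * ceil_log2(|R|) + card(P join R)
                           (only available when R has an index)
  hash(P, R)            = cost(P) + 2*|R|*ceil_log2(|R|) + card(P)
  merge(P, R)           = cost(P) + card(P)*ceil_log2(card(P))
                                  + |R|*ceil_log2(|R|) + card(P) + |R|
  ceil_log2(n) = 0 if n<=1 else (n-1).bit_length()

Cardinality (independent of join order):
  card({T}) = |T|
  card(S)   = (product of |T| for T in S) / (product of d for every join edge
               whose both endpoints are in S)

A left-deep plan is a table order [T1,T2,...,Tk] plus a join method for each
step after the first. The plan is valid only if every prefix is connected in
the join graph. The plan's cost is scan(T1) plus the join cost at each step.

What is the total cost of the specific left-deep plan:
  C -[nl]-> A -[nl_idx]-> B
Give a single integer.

46160

step 1: scan C: cost=80, card=80
step 2: join A via nl
    card(P join A) = 80*80/(5) = 1280
    cost = 80 + 80*80 = 6480
step 3: join B via nl_idx
    card(P join B) = 1280*50/(2) = 32000
    cost = 6480 + 1280*6 + 32000 = 46160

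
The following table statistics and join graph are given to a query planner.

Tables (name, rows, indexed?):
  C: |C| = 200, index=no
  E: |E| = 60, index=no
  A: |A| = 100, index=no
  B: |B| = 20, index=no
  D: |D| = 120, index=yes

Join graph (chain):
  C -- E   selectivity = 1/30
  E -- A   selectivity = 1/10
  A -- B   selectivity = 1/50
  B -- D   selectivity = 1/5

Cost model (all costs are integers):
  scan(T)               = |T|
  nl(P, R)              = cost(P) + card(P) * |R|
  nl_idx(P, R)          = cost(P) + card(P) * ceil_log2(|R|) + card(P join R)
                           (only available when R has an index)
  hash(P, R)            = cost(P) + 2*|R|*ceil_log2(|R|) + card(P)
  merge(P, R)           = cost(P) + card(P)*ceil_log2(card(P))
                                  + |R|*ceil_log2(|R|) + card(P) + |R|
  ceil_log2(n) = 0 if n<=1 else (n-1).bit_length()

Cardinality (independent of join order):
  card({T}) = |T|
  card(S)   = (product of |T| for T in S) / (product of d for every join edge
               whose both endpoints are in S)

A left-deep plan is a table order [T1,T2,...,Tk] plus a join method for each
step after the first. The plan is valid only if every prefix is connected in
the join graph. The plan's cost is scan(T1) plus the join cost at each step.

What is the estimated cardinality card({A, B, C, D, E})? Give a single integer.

Tables in S: A(100), B(20), C(200), D(120), E(60)
Edges inside S: C-E(d=30), E-A(d=10), A-B(d=50), B-D(d=5)
numerator = 100 * 20 * 200 * 120 * 60 = 2880000000
denominator = 30 * 10 * 50 * 5 = 75000
card(S) = 2880000000 / 75000 = 38400

38400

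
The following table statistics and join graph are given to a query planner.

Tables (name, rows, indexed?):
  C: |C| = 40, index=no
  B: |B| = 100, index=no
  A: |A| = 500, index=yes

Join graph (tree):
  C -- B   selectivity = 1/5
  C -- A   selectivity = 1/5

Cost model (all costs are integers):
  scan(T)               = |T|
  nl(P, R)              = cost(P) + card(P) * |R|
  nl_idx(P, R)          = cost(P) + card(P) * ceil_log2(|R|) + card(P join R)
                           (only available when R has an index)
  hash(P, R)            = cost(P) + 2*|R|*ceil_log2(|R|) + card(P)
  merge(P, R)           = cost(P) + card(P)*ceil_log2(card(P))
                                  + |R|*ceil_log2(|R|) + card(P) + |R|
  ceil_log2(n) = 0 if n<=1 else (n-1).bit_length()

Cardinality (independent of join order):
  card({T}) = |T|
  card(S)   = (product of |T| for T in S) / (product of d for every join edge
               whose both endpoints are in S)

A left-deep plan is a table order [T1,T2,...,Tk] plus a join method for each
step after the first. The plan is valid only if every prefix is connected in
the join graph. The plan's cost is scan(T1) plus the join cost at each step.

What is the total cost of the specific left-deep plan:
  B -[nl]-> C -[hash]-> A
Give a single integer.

13900

step 1: scan B: cost=100, card=100
step 2: join C via nl
    card(P join C) = 100*40/(5) = 800
    cost = 100 + 100*40 = 4100
step 3: join A via hash
    card(P join A) = 800*500/(5) = 80000
    cost = 4100 + 2*500*9 + 800 = 13900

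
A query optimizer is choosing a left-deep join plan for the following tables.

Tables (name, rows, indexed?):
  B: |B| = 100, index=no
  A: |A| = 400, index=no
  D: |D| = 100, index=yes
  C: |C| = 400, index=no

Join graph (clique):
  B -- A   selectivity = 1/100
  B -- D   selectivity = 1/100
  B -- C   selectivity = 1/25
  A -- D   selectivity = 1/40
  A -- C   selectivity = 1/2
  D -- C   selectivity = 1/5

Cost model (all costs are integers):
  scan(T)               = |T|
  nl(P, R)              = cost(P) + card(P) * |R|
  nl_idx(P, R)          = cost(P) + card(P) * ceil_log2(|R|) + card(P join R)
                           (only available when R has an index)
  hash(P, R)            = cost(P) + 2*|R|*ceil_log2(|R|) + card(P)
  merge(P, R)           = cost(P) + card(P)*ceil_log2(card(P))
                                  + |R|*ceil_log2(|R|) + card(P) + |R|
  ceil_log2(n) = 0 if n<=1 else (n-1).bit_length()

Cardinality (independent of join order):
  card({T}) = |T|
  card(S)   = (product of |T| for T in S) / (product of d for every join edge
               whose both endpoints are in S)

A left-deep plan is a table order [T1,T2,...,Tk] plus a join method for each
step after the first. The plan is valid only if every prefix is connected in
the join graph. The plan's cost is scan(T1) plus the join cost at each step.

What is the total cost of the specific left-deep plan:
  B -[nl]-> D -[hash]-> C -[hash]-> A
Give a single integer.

step 1: scan B: cost=100, card=100
step 2: join D via nl
    card(P join D) = 100*100/(100) = 100
    cost = 100 + 100*100 = 10100
step 3: join C via hash
    card(P join C) = 100*400/(25*5) = 320
    cost = 10100 + 2*400*9 + 100 = 17400
step 4: join A via hash
    card(P join A) = 320*400/(100*40*2) = 16
    cost = 17400 + 2*400*9 + 320 = 24920

24920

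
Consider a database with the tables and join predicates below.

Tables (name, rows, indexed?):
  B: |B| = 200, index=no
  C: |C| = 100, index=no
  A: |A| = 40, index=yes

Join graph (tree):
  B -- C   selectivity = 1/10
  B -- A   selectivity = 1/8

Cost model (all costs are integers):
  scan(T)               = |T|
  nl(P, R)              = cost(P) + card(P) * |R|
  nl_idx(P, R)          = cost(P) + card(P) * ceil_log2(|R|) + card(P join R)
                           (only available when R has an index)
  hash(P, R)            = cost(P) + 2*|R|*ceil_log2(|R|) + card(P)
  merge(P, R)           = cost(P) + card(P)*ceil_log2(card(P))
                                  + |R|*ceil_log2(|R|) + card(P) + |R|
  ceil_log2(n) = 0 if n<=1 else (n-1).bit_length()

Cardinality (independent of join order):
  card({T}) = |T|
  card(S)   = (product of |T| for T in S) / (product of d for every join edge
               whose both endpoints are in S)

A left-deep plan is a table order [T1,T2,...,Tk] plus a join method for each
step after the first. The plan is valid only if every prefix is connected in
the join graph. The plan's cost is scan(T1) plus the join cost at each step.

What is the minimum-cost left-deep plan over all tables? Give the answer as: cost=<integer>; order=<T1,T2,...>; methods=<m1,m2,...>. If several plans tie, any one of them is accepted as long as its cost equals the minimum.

cost=3280; order=B,A,C; methods=hash,hash

Selinger DP (subsets sized 1..n):
  {B}: scan cost=200, card=200
  {C}: scan cost=100, card=100
  {A}: scan cost=40, card=40
  {BC}: card=2000; try (C,hash)→1800, (B,merge)→2700, (C,merge)→2800, (B,hash)→3400, (B,nl)→20100, (C,nl)→20200; best=1800 via (C,hash)
  {AB}: card=1000; try (A,hash)→880, (B,merge)→2120, (A,merge)→2280, (A,nl_idx)→2400, (B,hash)→3280, (B,nl)→8040 …(+1); best=880 via (A,hash)
  {ABC}: card=10000; try (C,hash)→3280, (A,hash)→4280, (C,merge)→12680, (A,nl_idx)→23800, (A,merge)→26080, (A,nl)→81800 …(+1); best=3280 via (C,hash)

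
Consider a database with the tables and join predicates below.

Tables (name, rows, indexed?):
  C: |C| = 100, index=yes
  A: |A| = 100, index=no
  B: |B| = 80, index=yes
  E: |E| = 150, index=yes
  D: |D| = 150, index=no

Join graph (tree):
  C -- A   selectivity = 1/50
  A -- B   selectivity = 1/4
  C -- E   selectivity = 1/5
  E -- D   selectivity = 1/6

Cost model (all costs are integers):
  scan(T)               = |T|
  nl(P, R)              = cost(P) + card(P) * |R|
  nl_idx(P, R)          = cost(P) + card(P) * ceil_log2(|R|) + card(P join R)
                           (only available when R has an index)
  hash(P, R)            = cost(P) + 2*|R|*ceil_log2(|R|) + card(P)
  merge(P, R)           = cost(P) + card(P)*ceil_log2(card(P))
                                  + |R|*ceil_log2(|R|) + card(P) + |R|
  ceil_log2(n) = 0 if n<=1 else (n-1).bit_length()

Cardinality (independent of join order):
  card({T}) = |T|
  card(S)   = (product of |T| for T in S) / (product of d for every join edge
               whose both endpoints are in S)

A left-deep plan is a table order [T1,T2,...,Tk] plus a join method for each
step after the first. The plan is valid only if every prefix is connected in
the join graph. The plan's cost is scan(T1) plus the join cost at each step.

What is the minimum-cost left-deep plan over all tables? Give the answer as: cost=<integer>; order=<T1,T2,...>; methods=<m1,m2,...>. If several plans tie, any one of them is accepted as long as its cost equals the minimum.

cost=131120; order=A,C,B,E,D; methods=nl_idx,hash,hash,hash

Selinger DP (subsets sized 1..n):
  {C}: scan cost=100, card=100
  {A}: scan cost=100, card=100
  {B}: scan cost=80, card=80
  {E}: scan cost=150, card=150
  {D}: scan cost=150, card=150
  {AC}: card=200; try (C,nl_idx)→1000, (C,hash)→1600, (A,hash)→1600, (C,merge)→1700, (A,merge)→1700, (C,nl)→10100 …(+1); best=1000 via (C,nl_idx)
  {CE}: card=3000; try (C,hash)→1700, (E,merge)→2250, (C,merge)→2300, (E,hash)→2600, (E,nl_idx)→3900, (C,nl_idx)→4200 …(+2); best=1700 via (C,hash)
  {AB}: card=2000; try (B,hash)→1320, (A,merge)→1520, (B,merge)→1540, (A,hash)→1560, (B,nl_idx)→2800, (A,nl)→8080 …(+1); best=1320 via (B,hash)
  {DE}: card=3750; try (E,hash)→2700, (D,hash)→2700, (E,merge)→2850, (D,merge)→2850, (E,nl_idx)→5100, (E,nl)→22650 …(+1); best=2700 via (E,hash)
  {ABC}: card=4000; try (B,hash)→2320, (B,merge)→3440, (C,hash)→4720, (B,nl_idx)→6400, (B,nl)→17000, (C,nl_idx)→19320 …(+2); best=2320 via (B,hash)
  {ACE}: card=6000; try (E,hash)→3600, (E,merge)→4150, (A,hash)→6100, (E,nl_idx)→8600, (E,nl)→31000, (A,merge)→41500 …(+1); best=3600 via (E,hash)
  {CDE}: card=75000; try (D,hash)→7100, (C,hash)→7850, (D,merge)→42050, (C,merge)→52250, (C,nl_idx)→103950, (C,nl)→377700 …(+1); best=7100 via (D,hash)
  {ABCE}: card=120000; try (E,hash)→8720, (B,hash)→10720, (E,merge)→55670, (B,merge)→88240, (E,nl_idx)→154320, (B,nl_idx)→165600 …(+2); best=8720 via (E,hash)
  {ACDE}: card=150000; try (D,hash)→12000, (A,hash)→83500, (D,merge)→88950, (D,nl)→903600, (A,merge)→1357900, (A,nl)→7507100; best=12000 via (D,hash)
  {ABCDE}: card=3000000; try (D,hash)→131120, (B,hash)→163120, (D,merge)→2170070, (B,merge)→2862640, (B,nl_idx)→4062000, (B,nl)→12012000 …(+1); best=131120 via (D,hash)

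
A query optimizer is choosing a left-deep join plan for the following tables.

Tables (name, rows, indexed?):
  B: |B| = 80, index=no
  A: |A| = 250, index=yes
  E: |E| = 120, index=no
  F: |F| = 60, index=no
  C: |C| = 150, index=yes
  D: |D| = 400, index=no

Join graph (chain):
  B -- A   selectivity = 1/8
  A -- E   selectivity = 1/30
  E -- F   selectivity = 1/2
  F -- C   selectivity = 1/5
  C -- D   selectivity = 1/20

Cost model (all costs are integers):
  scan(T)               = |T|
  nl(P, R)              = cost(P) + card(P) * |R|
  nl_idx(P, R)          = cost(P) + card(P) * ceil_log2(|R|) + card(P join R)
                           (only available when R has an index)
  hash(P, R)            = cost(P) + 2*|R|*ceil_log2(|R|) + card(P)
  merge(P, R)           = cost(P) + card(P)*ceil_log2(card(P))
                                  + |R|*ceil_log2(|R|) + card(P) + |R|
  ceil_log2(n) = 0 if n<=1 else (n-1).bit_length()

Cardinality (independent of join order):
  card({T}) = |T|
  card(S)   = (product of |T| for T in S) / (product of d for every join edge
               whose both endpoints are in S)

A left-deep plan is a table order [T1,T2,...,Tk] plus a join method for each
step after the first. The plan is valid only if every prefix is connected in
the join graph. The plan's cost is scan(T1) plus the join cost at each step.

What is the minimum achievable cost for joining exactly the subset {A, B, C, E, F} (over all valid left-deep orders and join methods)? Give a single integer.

317320

Selinger DP over subsets of {A,B,C,E,F}:
  {B}: scan cost=80, card=80
  {A}: scan cost=250, card=250
  {E}: scan cost=120, card=120
  {F}: scan cost=60, card=60
  {C}: scan cost=150, card=150
  {AB}: card=2500; try (B,hash)→1620, (A,merge)→2970, (B,merge)→3140, (A,nl_idx)→3220, (A,hash)→4160, (A,nl)→20080 …(+1); best=1620 via (B,hash)
  {AE}: card=1000; try (A,nl_idx)→2080, (E,hash)→2180, (A,merge)→3330, (E,merge)→3460, (A,hash)→4240, (A,nl)→30120 …(+1); best=2080 via (A,nl_idx)
  {EF}: card=3600; try (F,hash)→960, (E,merge)→1440, (F,merge)→1500, (E,hash)→1800, (E,nl)→7260, (F,nl)→7320; best=960 via (F,hash)
  {CF}: card=1800; try (F,hash)→1020, (C,merge)→1830, (F,merge)→1920, (C,nl_idx)→2340, (C,hash)→2520, (C,nl)→9060 …(+1); best=1020 via (F,hash)
  {ABE}: card=10000; try (B,hash)→4200, (E,hash)→5800, (B,merge)→13720, (E,merge)→35080, (B,nl)→82080, (E,nl)→301620; best=4200 via (B,hash)
  {AEF}: card=30000; try (F,hash)→3800, (A,hash)→8560, (F,merge)→13500, (A,merge)→50010, (A,nl_idx)→59760, (F,nl)→62080 …(+1); best=3800 via (F,hash)
  {CEF}: card=108000; try (E,hash)→4500, (C,hash)→6960, (E,merge)→23580, (C,merge)→49110, (C,nl_idx)→137760, (E,nl)→217020 …(+1); best=4500 via (E,hash)
  {ABEF}: card=300000; try (F,hash)→14920, (B,hash)→34920, (F,merge)→154620, (B,merge)→484440, (F,nl)→604200, (B,nl)→2403800; best=14920 via (F,hash)
  {ACEF}: card=900000; try (C,hash)→36200, (A,hash)→116500, (C,merge)→485150, (C,nl_idx)→1143800, (A,nl_idx)→1768500, (A,merge)→1950750 …(+2); best=36200 via (C,hash)
  {ABCEF}: card=9000000; try (C,hash)→317320, (B,hash)→937320, (C,merge)→6016270, (C,nl_idx)→11414920, (B,merge)→18936840, (C,nl)→45014920 …(+1); best=317320 via (C,hash)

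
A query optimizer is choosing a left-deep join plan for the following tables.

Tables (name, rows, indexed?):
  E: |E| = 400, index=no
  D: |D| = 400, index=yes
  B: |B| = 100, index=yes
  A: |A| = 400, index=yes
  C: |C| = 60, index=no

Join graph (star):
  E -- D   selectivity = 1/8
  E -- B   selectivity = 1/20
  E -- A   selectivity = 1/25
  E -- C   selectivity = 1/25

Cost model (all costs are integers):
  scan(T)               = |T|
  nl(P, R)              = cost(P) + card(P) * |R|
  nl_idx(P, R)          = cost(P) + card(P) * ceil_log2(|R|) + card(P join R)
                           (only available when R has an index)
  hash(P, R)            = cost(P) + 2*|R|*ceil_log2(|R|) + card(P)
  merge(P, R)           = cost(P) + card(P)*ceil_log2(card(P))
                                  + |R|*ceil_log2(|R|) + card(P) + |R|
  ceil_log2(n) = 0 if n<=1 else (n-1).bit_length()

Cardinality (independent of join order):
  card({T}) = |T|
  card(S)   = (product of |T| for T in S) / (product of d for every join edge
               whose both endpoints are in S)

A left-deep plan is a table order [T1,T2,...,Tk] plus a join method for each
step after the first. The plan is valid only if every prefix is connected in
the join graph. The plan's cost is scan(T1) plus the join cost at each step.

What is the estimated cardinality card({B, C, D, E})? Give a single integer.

240000

Tables in S: B(100), C(60), D(400), E(400)
Edges inside S: E-D(d=8), E-B(d=20), E-C(d=25)
numerator = 100 * 60 * 400 * 400 = 960000000
denominator = 8 * 20 * 25 = 4000
card(S) = 960000000 / 4000 = 240000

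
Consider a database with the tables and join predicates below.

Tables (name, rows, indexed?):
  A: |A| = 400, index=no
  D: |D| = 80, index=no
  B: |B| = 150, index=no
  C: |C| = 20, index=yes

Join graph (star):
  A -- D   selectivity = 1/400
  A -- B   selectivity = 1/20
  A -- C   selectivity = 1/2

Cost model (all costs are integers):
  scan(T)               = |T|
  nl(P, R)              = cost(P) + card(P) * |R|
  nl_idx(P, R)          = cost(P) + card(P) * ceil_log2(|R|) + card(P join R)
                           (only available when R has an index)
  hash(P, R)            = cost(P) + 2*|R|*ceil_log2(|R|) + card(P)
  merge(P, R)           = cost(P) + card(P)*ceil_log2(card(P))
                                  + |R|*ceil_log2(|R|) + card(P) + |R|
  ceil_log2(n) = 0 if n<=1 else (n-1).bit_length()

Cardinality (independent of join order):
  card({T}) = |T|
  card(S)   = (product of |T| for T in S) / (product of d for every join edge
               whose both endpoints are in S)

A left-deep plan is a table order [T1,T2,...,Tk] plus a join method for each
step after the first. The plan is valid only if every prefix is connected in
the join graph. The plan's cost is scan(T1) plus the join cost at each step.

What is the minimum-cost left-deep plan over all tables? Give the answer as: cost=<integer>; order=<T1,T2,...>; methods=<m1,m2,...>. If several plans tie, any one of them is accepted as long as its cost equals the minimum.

cost=4710; order=A,D,B,C; methods=hash,merge,hash

Selinger DP (subsets sized 1..n):
  {A}: scan cost=400, card=400
  {D}: scan cost=80, card=80
  {B}: scan cost=150, card=150
  {C}: scan cost=20, card=20
  {AD}: card=80; try (D,hash)→1920, (A,merge)→4720, (D,merge)→5040, (A,hash)→7360, (A,nl)→32080, (D,nl)→32400; best=1920 via (D,hash)
  {AB}: card=3000; try (B,hash)→3200, (A,merge)→5500, (B,merge)→5750, (A,hash)→7500, (A,nl)→60150, (B,nl)→60400; best=3200 via (B,hash)
  {AC}: card=4000; try (C,hash)→1000, (A,merge)→4140, (C,merge)→4520, (C,nl_idx)→6400, (A,hash)→7240, (A,nl)→8020 …(+1); best=1000 via (C,hash)
  {ABD}: card=600; try (B,merge)→3910, (B,hash)→4400, (D,hash)→7320, (B,nl)→13920, (D,merge)→42840, (D,nl)→243200; best=3910 via (B,merge)
  {ACD}: card=800; try (C,hash)→2200, (C,merge)→2680, (C,nl_idx)→3120, (C,nl)→3520, (D,hash)→6120, (D,merge)→53640 …(+1); best=2200 via (C,hash)
  {ABC}: card=30000; try (C,hash)→6400, (B,hash)→7400, (C,merge)→42320, (C,nl_idx)→48200, (B,merge)→54350, (C,nl)→63200 …(+1); best=6400 via (C,hash)
  {ABCD}: card=6000; try (C,hash)→4710, (B,hash)→5400, (C,merge)→10630, (B,merge)→12350, (C,nl_idx)→12910, (C,nl)→15910 …(+4); best=4710 via (C,hash)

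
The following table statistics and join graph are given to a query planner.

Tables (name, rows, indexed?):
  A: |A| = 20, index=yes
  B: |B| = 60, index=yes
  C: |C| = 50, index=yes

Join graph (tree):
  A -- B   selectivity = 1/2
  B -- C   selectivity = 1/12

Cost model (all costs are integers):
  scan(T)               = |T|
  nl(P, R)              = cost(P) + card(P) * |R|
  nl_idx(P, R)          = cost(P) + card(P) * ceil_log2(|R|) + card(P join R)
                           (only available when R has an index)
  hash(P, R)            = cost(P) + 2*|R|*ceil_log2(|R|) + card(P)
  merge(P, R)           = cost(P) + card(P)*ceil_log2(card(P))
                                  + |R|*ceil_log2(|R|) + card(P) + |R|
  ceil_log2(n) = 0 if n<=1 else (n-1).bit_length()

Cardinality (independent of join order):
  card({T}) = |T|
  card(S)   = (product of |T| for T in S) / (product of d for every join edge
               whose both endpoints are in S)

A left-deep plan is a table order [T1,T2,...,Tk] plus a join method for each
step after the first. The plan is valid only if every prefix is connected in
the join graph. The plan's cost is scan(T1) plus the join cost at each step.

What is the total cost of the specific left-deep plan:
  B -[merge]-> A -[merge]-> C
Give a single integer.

step 1: scan B: cost=60, card=60
step 2: join A via merge
    card(P join A) = 60*20/(2) = 600
    cost = 60 + 60*6 + 20*5 + 60 + 20 = 600
step 3: join C via merge
    card(P join C) = 600*50/(12) = 2500
    cost = 600 + 600*10 + 50*6 + 600 + 50 = 7550

7550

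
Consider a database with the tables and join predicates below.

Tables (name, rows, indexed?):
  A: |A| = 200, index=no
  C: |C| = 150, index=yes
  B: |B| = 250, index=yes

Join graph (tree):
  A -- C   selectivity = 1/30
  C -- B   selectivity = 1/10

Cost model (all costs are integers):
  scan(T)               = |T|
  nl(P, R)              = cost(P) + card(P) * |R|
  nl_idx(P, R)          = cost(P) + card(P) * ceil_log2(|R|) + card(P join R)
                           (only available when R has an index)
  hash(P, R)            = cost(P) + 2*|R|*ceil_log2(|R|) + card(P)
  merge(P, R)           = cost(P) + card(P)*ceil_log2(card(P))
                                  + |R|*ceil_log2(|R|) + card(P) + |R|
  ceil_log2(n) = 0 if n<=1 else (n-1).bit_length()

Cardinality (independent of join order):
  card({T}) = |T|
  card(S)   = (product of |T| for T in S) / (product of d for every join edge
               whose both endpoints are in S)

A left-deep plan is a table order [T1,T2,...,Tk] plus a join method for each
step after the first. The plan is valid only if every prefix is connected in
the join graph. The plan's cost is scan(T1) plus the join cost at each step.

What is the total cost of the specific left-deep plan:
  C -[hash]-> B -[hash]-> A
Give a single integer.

11250

step 1: scan C: cost=150, card=150
step 2: join B via hash
    card(P join B) = 150*250/(10) = 3750
    cost = 150 + 2*250*8 + 150 = 4300
step 3: join A via hash
    card(P join A) = 3750*200/(30) = 25000
    cost = 4300 + 2*200*8 + 3750 = 11250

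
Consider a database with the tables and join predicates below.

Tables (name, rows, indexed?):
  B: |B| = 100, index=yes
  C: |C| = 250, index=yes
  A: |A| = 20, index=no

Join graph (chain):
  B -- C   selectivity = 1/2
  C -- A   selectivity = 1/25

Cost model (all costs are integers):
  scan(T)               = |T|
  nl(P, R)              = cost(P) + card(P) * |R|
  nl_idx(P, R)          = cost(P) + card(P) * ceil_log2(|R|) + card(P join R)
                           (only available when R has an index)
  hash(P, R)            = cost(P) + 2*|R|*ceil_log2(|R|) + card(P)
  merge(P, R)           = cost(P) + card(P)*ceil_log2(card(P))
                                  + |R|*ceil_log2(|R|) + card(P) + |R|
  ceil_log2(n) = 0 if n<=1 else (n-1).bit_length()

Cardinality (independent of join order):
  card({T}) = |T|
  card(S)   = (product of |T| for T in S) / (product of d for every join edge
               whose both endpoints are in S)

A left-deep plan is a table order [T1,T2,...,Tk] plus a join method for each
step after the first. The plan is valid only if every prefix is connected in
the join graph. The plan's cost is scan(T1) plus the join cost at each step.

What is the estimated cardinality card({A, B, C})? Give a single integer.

10000

Tables in S: A(20), B(100), C(250)
Edges inside S: B-C(d=2), C-A(d=25)
numerator = 20 * 100 * 250 = 500000
denominator = 2 * 25 = 50
card(S) = 500000 / 50 = 10000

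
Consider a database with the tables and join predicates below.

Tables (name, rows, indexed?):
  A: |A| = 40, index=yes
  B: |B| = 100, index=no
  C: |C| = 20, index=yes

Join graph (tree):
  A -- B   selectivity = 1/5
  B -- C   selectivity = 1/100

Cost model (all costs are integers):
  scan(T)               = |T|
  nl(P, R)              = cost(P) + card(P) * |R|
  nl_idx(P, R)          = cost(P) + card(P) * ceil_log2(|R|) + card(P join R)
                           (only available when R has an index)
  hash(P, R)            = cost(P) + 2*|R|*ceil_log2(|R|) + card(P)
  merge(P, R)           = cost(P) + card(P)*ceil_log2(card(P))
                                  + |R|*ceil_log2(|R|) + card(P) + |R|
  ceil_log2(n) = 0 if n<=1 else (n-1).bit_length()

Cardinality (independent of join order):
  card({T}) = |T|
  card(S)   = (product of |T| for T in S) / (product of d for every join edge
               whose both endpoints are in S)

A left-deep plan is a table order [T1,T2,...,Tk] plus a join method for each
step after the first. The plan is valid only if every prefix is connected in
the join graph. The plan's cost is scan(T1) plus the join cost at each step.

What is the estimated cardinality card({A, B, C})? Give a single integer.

Tables in S: A(40), B(100), C(20)
Edges inside S: A-B(d=5), B-C(d=100)
numerator = 40 * 100 * 20 = 80000
denominator = 5 * 100 = 500
card(S) = 80000 / 500 = 160

160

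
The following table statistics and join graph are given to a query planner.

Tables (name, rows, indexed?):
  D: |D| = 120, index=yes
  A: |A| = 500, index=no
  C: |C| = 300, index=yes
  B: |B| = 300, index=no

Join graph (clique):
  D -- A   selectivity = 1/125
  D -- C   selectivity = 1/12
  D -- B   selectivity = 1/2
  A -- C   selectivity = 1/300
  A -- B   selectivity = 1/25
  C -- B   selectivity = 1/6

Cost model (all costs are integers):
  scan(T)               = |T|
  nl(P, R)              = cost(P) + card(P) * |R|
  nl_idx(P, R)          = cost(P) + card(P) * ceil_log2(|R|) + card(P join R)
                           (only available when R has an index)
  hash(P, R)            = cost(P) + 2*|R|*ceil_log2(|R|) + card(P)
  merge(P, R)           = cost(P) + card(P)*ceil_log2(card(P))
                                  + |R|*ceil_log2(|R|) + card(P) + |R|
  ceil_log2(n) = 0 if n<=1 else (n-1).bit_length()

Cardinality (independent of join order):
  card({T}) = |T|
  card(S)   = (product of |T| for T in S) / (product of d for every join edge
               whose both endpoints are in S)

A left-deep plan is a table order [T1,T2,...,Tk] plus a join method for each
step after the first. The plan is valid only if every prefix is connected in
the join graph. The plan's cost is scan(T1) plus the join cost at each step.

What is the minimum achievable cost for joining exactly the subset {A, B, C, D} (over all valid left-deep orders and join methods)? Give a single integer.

Selinger DP over subsets of {A,B,C,D}:
  {D}: scan cost=120, card=120
  {A}: scan cost=500, card=500
  {C}: scan cost=300, card=300
  {B}: scan cost=300, card=300
  {AD}: card=480; try (D,hash)→2680, (D,nl_idx)→4480, (A,merge)→6080, (D,merge)→6460, (A,hash)→9240, (A,nl)→60120 …(+1); best=2680 via (D,hash)
  {CD}: card=3000; try (D,hash)→2280, (C,merge)→4080, (C,nl_idx)→4200, (D,merge)→4260, (D,nl_idx)→5400, (C,hash)→5640 …(+2); best=2280 via (D,hash)
  {BD}: card=18000; try (D,hash)→2280, (B,merge)→4080, (D,merge)→4260, (B,hash)→5640, (D,nl_idx)→20400, (B,nl)→36120 …(+1); best=2280 via (D,hash)
  {AC}: card=500; try (C,nl_idx)→5500, (C,hash)→6400, (A,merge)→8300, (C,merge)→8500, (A,hash)→9600, (A,nl)→150300 …(+1); best=5500 via (C,nl_idx)
  {AB}: card=6000; try (B,hash)→6400, (A,merge)→8300, (B,merge)→8500, (A,hash)→9600, (A,nl)→150300, (B,nl)→150500; best=6400 via (B,hash)
  {BC}: card=15000; try (C,hash)→6000, (B,hash)→6000, (C,merge)→6300, (B,merge)→6300, (C,nl_idx)→18000, (C,nl)→90300 …(+1); best=6000 via (C,hash)
  {ACD}: card=40; try (C,nl_idx)→7040, (D,hash)→7680, (C,hash)→8560, (D,nl_idx)→9040, (C,merge)→10480, (D,merge)→11460 …(+5); best=7040 via (C,nl_idx)
  {ABD}: card=2880; try (B,hash)→8560, (B,merge)→10480, (D,hash)→14080, (A,hash)→29280, (D,nl_idx)→51280, (D,merge)→91360 …(+4); best=8560 via (B,hash)
  {BCD}: card=75000; try (B,hash)→10680, (D,hash)→22680, (C,hash)→25680, (B,merge)→44280, (D,nl_idx)→186000, (D,merge)→231960 …(+5); best=10680 via (B,hash)
  {ABC}: card=1000; try (B,hash)→11400, (B,merge)→13500, (C,hash)→17800, (A,hash)→30000, (C,nl_idx)→61400, (C,merge)→93400 …(+4); best=11400 via (B,hash)
  {ABCD}: card=40; try (B,merge)→10320, (B,hash)→12480, (D,hash)→14080, (C,hash)→16840, (D,nl_idx)→18440, (B,nl)→19040 …(+8); best=10320 via (B,merge)

10320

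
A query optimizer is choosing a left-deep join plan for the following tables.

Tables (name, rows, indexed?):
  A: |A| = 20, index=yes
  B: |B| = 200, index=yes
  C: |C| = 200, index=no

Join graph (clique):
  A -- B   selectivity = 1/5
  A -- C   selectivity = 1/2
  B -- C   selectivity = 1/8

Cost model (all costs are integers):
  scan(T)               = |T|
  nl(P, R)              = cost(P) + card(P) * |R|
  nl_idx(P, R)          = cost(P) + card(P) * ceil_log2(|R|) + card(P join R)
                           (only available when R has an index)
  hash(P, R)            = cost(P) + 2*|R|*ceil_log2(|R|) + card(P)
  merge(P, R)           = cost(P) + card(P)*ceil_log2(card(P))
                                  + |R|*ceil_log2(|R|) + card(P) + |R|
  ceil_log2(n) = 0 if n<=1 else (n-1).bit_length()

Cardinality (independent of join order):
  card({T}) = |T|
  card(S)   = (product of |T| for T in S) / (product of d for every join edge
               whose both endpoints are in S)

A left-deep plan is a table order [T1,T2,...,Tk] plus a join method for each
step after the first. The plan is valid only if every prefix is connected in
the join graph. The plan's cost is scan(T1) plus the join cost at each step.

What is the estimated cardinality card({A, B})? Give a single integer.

800

Tables in S: A(20), B(200)
Edges inside S: A-B(d=5)
numerator = 20 * 200 = 4000
denominator = 5 = 5
card(S) = 4000 / 5 = 800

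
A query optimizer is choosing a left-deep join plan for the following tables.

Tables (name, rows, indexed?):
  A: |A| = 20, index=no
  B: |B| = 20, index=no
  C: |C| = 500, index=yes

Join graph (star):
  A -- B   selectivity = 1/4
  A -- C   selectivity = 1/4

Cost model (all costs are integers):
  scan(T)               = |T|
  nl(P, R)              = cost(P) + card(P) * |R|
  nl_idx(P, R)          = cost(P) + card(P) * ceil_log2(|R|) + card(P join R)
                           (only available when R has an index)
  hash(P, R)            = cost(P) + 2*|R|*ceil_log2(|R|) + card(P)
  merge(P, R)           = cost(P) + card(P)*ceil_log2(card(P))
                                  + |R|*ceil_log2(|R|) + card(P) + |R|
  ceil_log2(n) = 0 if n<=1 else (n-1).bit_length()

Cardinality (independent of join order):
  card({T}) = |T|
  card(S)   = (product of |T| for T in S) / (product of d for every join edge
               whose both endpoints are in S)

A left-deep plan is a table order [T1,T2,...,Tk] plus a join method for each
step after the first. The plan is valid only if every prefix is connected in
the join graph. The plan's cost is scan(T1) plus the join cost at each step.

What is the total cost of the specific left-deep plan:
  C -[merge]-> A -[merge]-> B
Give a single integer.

step 1: scan C: cost=500, card=500
step 2: join A via merge
    card(P join A) = 500*20/(4) = 2500
    cost = 500 + 500*9 + 20*5 + 500 + 20 = 5620
step 3: join B via merge
    card(P join B) = 2500*20/(4) = 12500
    cost = 5620 + 2500*12 + 20*5 + 2500 + 20 = 38240

38240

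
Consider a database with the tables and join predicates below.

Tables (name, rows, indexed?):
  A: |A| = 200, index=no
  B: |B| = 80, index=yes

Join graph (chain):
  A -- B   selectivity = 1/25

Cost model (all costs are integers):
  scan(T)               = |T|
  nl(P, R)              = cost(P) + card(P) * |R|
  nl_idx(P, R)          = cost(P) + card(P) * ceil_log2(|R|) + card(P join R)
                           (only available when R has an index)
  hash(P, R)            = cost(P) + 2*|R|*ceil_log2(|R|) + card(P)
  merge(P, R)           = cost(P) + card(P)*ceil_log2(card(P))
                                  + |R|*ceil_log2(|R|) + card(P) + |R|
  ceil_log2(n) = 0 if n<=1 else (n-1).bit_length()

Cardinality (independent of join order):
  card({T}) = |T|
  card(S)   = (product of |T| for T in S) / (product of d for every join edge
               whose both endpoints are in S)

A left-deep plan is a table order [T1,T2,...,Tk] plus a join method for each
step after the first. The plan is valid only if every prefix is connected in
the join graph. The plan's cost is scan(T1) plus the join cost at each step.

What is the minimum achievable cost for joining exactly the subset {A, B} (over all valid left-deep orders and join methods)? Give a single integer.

1520

Selinger DP over subsets of {A,B}:
  {A}: scan cost=200, card=200
  {B}: scan cost=80, card=80
  {AB}: card=640; try (B,hash)→1520, (B,nl_idx)→2240, (A,merge)→2520, (B,merge)→2640, (A,hash)→3360, (A,nl)→16080 …(+1); best=1520 via (B,hash)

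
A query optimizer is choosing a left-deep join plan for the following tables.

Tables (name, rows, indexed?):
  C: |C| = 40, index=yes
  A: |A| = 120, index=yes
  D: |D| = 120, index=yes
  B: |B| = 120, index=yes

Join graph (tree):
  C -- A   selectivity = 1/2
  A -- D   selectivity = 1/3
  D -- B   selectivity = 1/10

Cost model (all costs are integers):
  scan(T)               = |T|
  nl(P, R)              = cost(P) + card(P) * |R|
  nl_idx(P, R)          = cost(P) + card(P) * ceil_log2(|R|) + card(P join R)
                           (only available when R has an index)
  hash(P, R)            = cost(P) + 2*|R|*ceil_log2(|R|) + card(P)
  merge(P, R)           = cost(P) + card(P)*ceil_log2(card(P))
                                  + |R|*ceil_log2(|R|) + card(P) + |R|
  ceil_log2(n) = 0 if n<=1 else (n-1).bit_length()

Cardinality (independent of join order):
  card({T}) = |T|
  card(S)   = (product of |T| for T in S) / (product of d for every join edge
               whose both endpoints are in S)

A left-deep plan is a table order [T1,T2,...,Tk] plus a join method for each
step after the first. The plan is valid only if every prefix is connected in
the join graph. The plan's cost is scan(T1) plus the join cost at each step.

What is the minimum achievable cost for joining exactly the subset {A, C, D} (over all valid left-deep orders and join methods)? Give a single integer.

Selinger DP over subsets of {A,C,D}:
  {C}: scan cost=40, card=40
  {A}: scan cost=120, card=120
  {D}: scan cost=120, card=120
  {AC}: card=2400; try (C,hash)→720, (A,merge)→1280, (C,merge)→1360, (A,hash)→1760, (A,nl_idx)→2720, (C,nl_idx)→3240 …(+2); best=720 via (C,hash)
  {AD}: card=4800; try (D,hash)→1920, (A,hash)→1920, (D,merge)→2040, (A,merge)→2040, (D,nl_idx)→5760, (A,nl_idx)→5760 …(+2); best=1920 via (D,hash)
  {ACD}: card=96000; try (D,hash)→4800, (C,hash)→7200, (D,merge)→32880, (C,merge)→69400, (D,nl_idx)→113520, (C,nl_idx)→126720 …(+2); best=4800 via (D,hash)

4800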